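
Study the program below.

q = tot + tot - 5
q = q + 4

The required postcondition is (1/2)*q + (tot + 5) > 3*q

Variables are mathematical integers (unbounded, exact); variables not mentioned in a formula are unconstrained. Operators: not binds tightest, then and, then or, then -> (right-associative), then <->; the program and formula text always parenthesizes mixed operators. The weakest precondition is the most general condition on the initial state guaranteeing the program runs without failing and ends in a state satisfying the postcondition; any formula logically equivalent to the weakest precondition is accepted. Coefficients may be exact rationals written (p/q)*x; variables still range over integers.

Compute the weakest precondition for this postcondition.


Working backward. After the program, the postcondition (1/2)*q + (tot + 5) > 3*q must hold; in canonical form it is tot > (5/2)*q - 5.
Before q := q + 4: tot > (5/2)*q + 5
Before q := tot + tot - 5: 4*tot < 15/2
Answer: WP = 4*tot < 15/2


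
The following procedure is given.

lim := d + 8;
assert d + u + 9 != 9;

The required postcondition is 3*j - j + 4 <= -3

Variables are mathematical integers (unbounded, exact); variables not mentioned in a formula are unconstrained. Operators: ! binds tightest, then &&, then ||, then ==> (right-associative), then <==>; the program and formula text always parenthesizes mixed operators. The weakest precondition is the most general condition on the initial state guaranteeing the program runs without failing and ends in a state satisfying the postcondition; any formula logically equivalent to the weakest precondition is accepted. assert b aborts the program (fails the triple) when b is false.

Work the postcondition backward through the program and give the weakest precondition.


Working backward. After the program, the postcondition 3*j - j + 4 <= -3 must hold; in canonical form it is 2*j <= -7.
Before assert d + u + 9 != 9: d + u != 0 && 2*j <= -7
Before lim := d + 8: d + u != 0 && 2*j <= -7
Answer: WP = d + u != 0 && 2*j <= -7


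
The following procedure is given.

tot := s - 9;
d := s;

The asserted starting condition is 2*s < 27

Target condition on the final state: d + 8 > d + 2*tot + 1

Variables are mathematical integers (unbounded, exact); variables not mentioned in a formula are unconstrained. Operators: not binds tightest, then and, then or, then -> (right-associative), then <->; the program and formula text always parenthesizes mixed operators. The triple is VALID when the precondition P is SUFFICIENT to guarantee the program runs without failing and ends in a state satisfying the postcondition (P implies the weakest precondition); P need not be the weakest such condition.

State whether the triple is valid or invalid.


Working backward. After the program, the postcondition d + 8 > d + 2*tot + 1 must hold; in canonical form it is 2*tot < 7.
Before d := s: 2*tot < 7
Before tot := s - 9: 2*s < 25
The weakest precondition is 2*s < 25.
Check whether 2*s < 27 implies it.
Countermodel: at the initial state s = 13, the precondition holds but the weakest precondition fails.
Answer: invalid


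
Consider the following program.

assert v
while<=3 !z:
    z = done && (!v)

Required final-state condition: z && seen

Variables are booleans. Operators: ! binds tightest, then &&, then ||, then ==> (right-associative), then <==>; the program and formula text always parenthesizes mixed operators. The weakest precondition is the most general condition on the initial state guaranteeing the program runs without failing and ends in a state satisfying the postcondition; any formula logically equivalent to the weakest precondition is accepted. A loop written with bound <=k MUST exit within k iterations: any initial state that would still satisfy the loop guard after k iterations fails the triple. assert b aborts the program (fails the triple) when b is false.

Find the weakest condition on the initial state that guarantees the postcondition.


Working backward. After the program, z && seen must hold.
Before the loop (bound <=3), unroll the exhaustion recursion (WP_0 = exit-now case; WP_j = one more guarded iteration, up to j = 3):
  WP_0: z && seen
  WP_1: ((!z) ==> (done && (!v) && seen)) && (z ==> (z && seen))
  WP_2: ((!z) ==> (((!(done && (!v))) ==> (done && (!v) && seen)) && ((done && (!v)) ==> (done && (!v) && seen)))) && (z ==> (z && seen))
  WP_3: ((!z) ==> (((!(done && (!v))) ==> (((!(done && (!v))) ==> (done && (!v) && seen)) && ((done && (!v)) ==> (done && (!v) && seen)))) && ((done && (!v)) ==> (done && (!v) && seen)))) && (z ==> (z && seen))
So before the loop: ((!z) ==> (((!(done && (!v))) ==> (((!(done && (!v))) ==> (done && (!v) && seen)) && ((done && (!v)) ==> (done && (!v) && seen)))) && ((done && (!v)) ==> (done && (!v) && seen)))) && (z ==> (z && seen))
Before assert v: v && ((!z) ==> (((!(done && (!v))) ==> (((!(done && (!v))) ==> (done && (!v) && seen)) && ((done && (!v)) ==> (done && (!v) && seen)))) && ((done && (!v)) ==> (done && (!v) && seen)))) && (z ==> (z && seen))
Answer: WP = v && ((!z) ==> (((!(done && (!v))) ==> (((!(done && (!v))) ==> (done && (!v) && seen)) && ((done && (!v)) ==> (done && (!v) && seen)))) && ((done && (!v)) ==> (done && (!v) && seen)))) && (z ==> (z && seen))


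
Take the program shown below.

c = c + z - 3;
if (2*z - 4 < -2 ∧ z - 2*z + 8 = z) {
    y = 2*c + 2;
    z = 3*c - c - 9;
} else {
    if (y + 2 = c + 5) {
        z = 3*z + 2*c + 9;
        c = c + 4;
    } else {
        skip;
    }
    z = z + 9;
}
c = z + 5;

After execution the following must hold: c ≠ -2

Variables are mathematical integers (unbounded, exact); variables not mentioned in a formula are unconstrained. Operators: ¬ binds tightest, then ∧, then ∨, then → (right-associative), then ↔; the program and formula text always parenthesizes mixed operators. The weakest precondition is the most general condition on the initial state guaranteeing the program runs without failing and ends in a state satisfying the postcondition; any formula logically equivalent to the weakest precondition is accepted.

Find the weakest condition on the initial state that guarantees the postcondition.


Working backward. After the program, c ≠ -2 must hold.
Before c := z + 5: z ≠ -7
Then branch requires 2*c ≠ 2; else branch requires (y = c + 3 → 2*c + 3*z ≠ -25) ∧ ((¬(y = c + 3)) → z ≠ -16).
Before the if: ((2*z < 2 ∧ 2*z = 8) → 2*c ≠ 2) ∧ ((¬(2*z < 2 ∧ 2*z = 8)) → ((y = c + 3 → 2*c + 3*z ≠ -25) ∧ ((¬(y = c + 3)) → z ≠ -16)))
Before c := c + z - 3: ((2*z < 2 ∧ 2*z = 8) → 2*c + 2*z ≠ 8) ∧ ((¬(2*z < 2 ∧ 2*z = 8)) → ((y = c + z → 2*c + 5*z ≠ -19) ∧ ((¬(y = c + z)) → z ≠ -16)))
Answer: WP = ((2*z < 2 ∧ 2*z = 8) → 2*c + 2*z ≠ 8) ∧ ((¬(2*z < 2 ∧ 2*z = 8)) → ((y = c + z → 2*c + 5*z ≠ -19) ∧ ((¬(y = c + z)) → z ≠ -16)))


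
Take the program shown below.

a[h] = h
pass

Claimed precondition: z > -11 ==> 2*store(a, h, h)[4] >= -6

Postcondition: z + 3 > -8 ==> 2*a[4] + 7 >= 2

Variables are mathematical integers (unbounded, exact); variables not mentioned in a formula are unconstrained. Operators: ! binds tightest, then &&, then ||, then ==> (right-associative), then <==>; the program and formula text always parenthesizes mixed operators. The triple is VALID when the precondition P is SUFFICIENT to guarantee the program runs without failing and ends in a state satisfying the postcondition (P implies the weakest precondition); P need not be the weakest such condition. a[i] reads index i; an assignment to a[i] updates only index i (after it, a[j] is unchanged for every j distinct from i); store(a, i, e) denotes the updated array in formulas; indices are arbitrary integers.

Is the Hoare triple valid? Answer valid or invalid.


Working backward. After the program, the postcondition z + 3 > -8 ==> 2*a[4] + 7 >= 2 must hold; in canonical form it is z > -11 ==> 2*a[4] >= -5.
Before skip: z > -11 ==> 2*a[4] >= -5
Before a[h] := h: z > -11 ==> 2*store(a, h, h)[4] >= -5
The weakest precondition is z > -11 ==> 2*store(a, h, h)[4] >= -5.
Check whether z > -11 ==> 2*store(a, h, h)[4] >= -6 implies it.
Countermodel: at the initial state a = {[3] = 2, [4] = -3, elsewhere 2}, h = 3, z = -10, the precondition holds but the weakest precondition fails.
Answer: invalid


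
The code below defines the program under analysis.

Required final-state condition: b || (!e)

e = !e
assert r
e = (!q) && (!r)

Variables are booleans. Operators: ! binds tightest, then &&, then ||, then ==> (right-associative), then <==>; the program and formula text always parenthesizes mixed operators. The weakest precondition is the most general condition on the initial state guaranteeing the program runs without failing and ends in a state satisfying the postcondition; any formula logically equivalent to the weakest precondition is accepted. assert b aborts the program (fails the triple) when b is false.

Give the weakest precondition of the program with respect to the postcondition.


Working backward. After the program, b || (!e) must hold.
Before e := (!q) && (!r): b || (!((!q) && (!r)))
Before assert r: r && (b || (!((!q) && (!r))))
Before e := !e: r && (b || (!((!q) && (!r))))
Answer: WP = r && (b || (!((!q) && (!r))))


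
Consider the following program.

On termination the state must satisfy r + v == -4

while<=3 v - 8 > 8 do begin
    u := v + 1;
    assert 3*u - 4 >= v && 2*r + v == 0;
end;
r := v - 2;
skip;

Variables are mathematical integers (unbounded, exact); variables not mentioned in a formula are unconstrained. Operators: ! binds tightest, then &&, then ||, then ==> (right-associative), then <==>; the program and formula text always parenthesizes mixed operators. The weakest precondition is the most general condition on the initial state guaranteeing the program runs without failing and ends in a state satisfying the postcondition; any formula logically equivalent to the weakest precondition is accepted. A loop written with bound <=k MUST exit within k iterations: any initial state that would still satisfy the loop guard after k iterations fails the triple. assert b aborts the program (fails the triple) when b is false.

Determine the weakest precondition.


Working backward. After the program, r + v == -4 must hold.
Before skip: r + v == -4
Before r := v - 2: 2*v == -2
Before the loop (bound <=3), unroll the exhaustion recursion (WP_0 = exit-now case; WP_j = one more guarded iteration, up to j = 3):
  WP_0: (!(v > 16)) && 2*v == -2
  WP_1: (v > 16 ==> (2*v >= 1 && 2*r + v == 0 && (!(v > 16)) && 2*v == -2)) && ((!(v > 16)) ==> 2*v == -2)
  WP_2: (v > 16 ==> (2*v >= 1 && 2*r + v == 0 && (v > 16 ==> (2*v >= 1 && 2*r + v == 0 && (!(v > 16)) && 2*v == -2)) && ((!(v > 16)) ==> 2*v == -2))) && ((!(v > 16)) ==> 2*v == -2)
  WP_3: (v > 16 ==> (2*v >= 1 && 2*r + v == 0 && (v > 16 ==> (2*v >= 1 && 2*r + v == 0 && (v > 16 ==> (2*v >= 1 && 2*r + v == 0 && (!(v > 16)) && 2*v == -2)) && ((!(v > 16)) ==> 2*v == -2))) && ((!(v > 16)) ==> 2*v == -2))) && ((!(v > 16)) ==> 2*v == -2)
So before the loop: (v > 16 ==> (2*v >= 1 && 2*r + v == 0 && (v > 16 ==> (2*v >= 1 && 2*r + v == 0 && (v > 16 ==> (2*v >= 1 && 2*r + v == 0 && (!(v > 16)) && 2*v == -2)) && ((!(v > 16)) ==> 2*v == -2))) && ((!(v > 16)) ==> 2*v == -2))) && ((!(v > 16)) ==> 2*v == -2)
Answer: WP = (v > 16 ==> (2*v >= 1 && 2*r + v == 0 && (v > 16 ==> (2*v >= 1 && 2*r + v == 0 && (v > 16 ==> (2*v >= 1 && 2*r + v == 0 && (!(v > 16)) && 2*v == -2)) && ((!(v > 16)) ==> 2*v == -2))) && ((!(v > 16)) ==> 2*v == -2))) && ((!(v > 16)) ==> 2*v == -2)


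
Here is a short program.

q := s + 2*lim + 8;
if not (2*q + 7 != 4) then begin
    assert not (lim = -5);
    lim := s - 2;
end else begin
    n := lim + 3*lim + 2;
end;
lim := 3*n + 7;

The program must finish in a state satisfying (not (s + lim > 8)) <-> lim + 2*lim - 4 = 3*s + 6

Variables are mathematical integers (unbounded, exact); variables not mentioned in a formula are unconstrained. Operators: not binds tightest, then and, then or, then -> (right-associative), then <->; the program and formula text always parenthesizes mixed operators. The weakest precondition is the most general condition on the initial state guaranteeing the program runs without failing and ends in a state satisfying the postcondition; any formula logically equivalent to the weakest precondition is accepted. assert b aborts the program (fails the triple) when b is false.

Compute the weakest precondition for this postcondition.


Working backward. After the program, the postcondition (not (s + lim > 8)) <-> lim + 2*lim - 4 = 3*s + 6 must hold; in canonical form it is (not (lim + s > 8)) <-> 3*lim = 3*s + 10.
Before lim := 3*n + 7: (not (3*n + s > 1)) <-> 9*n = 3*s - 11
Then branch requires (not (lim = -5)) and ((not (3*n + s > 1)) <-> 9*n = 3*s - 11); else branch requires (not (12*lim + s > -5)) <-> 36*lim = 3*s - 29.
Before the if: ((not (2*q != -3)) -> ((not (lim = -5)) and ((not (3*n + s > 1)) <-> 9*n = 3*s - 11))) and (2*q != -3 -> ((not (12*lim + s > -5)) <-> 36*lim = 3*s - 29))
Before q := s + 2*lim + 8: ((not (4*lim + 2*s != -19)) -> ((not (lim = -5)) and ((not (3*n + s > 1)) <-> 9*n = 3*s - 11))) and (4*lim + 2*s != -19 -> ((not (12*lim + s > -5)) <-> 36*lim = 3*s - 29))
Answer: WP = ((not (4*lim + 2*s != -19)) -> ((not (lim = -5)) and ((not (3*n + s > 1)) <-> 9*n = 3*s - 11))) and (4*lim + 2*s != -19 -> ((not (12*lim + s > -5)) <-> 36*lim = 3*s - 29))


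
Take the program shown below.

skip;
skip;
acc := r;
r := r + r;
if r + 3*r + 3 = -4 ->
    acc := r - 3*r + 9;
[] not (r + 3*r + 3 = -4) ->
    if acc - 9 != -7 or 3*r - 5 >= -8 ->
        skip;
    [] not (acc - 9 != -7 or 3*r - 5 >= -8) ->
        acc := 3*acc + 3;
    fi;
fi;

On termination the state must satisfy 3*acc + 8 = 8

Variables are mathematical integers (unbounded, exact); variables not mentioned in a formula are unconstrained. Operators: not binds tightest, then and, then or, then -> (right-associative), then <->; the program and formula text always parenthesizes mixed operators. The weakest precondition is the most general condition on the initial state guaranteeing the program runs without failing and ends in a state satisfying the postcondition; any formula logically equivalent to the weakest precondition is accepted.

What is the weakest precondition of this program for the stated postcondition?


Working backward. After the program, the postcondition 3*acc + 8 = 8 must hold; in canonical form it is 3*acc = 0.
Then branch requires 6*r = 27; else branch requires ((acc != 2 or 3*r >= -3) -> 3*acc = 0) and ((not (acc != 2 or 3*r >= -3)) -> 9*acc = -9).
Before the if: (4*r = -7 -> 6*r = 27) and ((not (4*r = -7)) -> (((acc != 2 or 3*r >= -3) -> 3*acc = 0) and ((not (acc != 2 or 3*r >= -3)) -> 9*acc = -9)))
Before r := r + r: (8*r = -7 -> 12*r = 27) and ((not (8*r = -7)) -> (((acc != 2 or 6*r >= -3) -> 3*acc = 0) and ((not (acc != 2 or 6*r >= -3)) -> 9*acc = -9)))
Before acc := r: (8*r = -7 -> 12*r = 27) and ((not (8*r = -7)) -> (((r != 2 or 6*r >= -3) -> 3*r = 0) and ((not (r != 2 or 6*r >= -3)) -> 9*r = -9)))
Before skip: (8*r = -7 -> 12*r = 27) and ((not (8*r = -7)) -> (((r != 2 or 6*r >= -3) -> 3*r = 0) and ((not (r != 2 or 6*r >= -3)) -> 9*r = -9)))
Before skip: (8*r = -7 -> 12*r = 27) and ((not (8*r = -7)) -> (((r != 2 or 6*r >= -3) -> 3*r = 0) and ((not (r != 2 or 6*r >= -3)) -> 9*r = -9)))
Answer: WP = (8*r = -7 -> 12*r = 27) and ((not (8*r = -7)) -> (((r != 2 or 6*r >= -3) -> 3*r = 0) and ((not (r != 2 or 6*r >= -3)) -> 9*r = -9)))


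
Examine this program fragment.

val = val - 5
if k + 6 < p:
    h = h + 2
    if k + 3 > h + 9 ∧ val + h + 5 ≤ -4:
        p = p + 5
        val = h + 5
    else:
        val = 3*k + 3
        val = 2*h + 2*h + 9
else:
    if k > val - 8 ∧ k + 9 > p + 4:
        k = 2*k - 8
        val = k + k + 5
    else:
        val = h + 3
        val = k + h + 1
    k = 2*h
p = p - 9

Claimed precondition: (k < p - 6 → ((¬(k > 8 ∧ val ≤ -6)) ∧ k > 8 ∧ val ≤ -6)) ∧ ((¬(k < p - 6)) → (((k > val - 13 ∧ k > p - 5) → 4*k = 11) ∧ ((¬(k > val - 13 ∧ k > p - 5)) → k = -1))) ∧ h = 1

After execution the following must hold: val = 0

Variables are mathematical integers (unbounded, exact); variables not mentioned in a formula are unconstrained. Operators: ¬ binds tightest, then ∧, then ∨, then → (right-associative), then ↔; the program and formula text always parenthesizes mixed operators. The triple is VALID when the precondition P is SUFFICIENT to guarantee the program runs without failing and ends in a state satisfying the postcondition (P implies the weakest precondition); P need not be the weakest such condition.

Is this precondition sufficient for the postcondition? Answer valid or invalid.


Working backward. After the program, val = 0 must hold.
Before p := p - 9: val = 0
Then branch requires ((k > h + 8 ∧ h + val ≤ -11) → h = -7) ∧ ((¬(k > h + 8 ∧ h + val ≤ -11)) → 4*h = -17); else branch requires ((k > val - 8 ∧ k > p - 5) → 4*k = 11) ∧ ((¬(k > val - 8 ∧ k > p - 5)) → h + k = -1).
Before the if: (k < p - 6 → (((k > h + 8 ∧ h + val ≤ -11) → h = -7) ∧ ((¬(k > h + 8 ∧ h + val ≤ -11)) → 4*h = -17))) ∧ ((¬(k < p - 6)) → (((k > val - 8 ∧ k > p - 5) → 4*k = 11) ∧ ((¬(k > val - 8 ∧ k > p - 5)) → h + k = -1)))
Before val := val - 5: (k < p - 6 → (((k > h + 8 ∧ h + val ≤ -6) → h = -7) ∧ ((¬(k > h + 8 ∧ h + val ≤ -6)) → 4*h = -17))) ∧ ((¬(k < p - 6)) → (((k > val - 13 ∧ k > p - 5) → 4*k = 11) ∧ ((¬(k > val - 13 ∧ k > p - 5)) → h + k = -1)))
The weakest precondition is (k < p - 6 → (((k > h + 8 ∧ h + val ≤ -6) → h = -7) ∧ ((¬(k > h + 8 ∧ h + val ≤ -6)) → 4*h = -17))) ∧ ((¬(k < p - 6)) → (((k > val - 13 ∧ k > p - 5) → 4*k = 11) ∧ ((¬(k > val - 13 ∧ k > p - 5)) → h + k = -1))).
Check whether (k < p - 6 → ((¬(k > 8 ∧ val ≤ -6)) ∧ k > 8 ∧ val ≤ -6)) ∧ ((¬(k < p - 6)) → (((k > val - 13 ∧ k > p - 5) → 4*k = 11) ∧ ((¬(k > val - 13 ∧ k > p - 5)) → k = -1))) ∧ h = 1 implies it.
Countermodel: at the initial state h = 1, k = -1, p = 0, val = 12, the precondition holds but the weakest precondition fails.
Answer: invalid


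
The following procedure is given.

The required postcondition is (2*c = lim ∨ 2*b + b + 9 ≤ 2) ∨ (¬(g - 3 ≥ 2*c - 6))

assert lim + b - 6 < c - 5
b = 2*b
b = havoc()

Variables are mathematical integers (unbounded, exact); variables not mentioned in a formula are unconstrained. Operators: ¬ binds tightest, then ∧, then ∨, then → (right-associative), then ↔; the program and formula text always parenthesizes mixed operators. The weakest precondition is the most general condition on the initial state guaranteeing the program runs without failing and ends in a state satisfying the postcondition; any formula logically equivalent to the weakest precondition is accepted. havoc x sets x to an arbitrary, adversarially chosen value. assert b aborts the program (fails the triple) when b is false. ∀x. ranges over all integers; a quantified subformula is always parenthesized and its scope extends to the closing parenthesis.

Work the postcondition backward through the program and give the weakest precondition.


Working backward. After the program, the postcondition (2*c = lim ∨ 2*b + b + 9 ≤ 2) ∨ (¬(g - 3 ≥ 2*c - 6)) must hold; in canonical form it is 2*c = lim ∨ 3*b ≤ -7 ∨ (¬(g ≥ 2*c - 3)).
Before havoc b: ∀b_1. (2*c = lim ∨ 3*b_1 ≤ -7 ∨ (¬(g ≥ 2*c - 3)))
Before b := 2*b: ∀b_1. (2*c = lim ∨ 3*b_1 ≤ -7 ∨ (¬(g ≥ 2*c - 3)))
Before assert lim + b - 6 < c - 5: b + lim < c + 1 ∧ (∀b_1. (2*c = lim ∨ 3*b_1 ≤ -7 ∨ (¬(g ≥ 2*c - 3))))
Answer: WP = b + lim < c + 1 ∧ (∀b_1. (2*c = lim ∨ 3*b_1 ≤ -7 ∨ (¬(g ≥ 2*c - 3))))


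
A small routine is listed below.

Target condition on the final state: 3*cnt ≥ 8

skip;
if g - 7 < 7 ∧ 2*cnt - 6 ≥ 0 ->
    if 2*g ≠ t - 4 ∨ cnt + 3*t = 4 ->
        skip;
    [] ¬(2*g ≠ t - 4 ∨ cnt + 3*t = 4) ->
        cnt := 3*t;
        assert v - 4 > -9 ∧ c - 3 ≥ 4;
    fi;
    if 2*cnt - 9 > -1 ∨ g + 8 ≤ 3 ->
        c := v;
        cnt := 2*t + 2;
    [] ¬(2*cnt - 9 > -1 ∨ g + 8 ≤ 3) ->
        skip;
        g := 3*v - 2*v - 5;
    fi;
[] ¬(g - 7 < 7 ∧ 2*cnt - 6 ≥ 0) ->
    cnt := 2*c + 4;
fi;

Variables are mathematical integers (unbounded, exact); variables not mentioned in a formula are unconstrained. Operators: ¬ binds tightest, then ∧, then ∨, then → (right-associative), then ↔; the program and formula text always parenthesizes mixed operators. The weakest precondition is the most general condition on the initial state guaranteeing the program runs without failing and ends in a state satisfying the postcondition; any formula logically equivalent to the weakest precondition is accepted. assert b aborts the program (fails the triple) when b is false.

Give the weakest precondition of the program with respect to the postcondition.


Working backward. After the program, 3*cnt ≥ 8 must hold.
Then branch requires ((2*g ≠ t - 4 ∨ cnt + 3*t = 4) → (((2*cnt > 8 ∨ g ≤ -5) → 6*t ≥ 2) ∧ ((¬(2*cnt > 8 ∨ g ≤ -5)) → 3*cnt ≥ 8))) ∧ ((¬(2*g ≠ t - 4 ∨ cnt + 3*t = 4)) → (v > -5 ∧ c ≥ 7 ∧ ((6*t > 8 ∨ g ≤ -5) → 6*t ≥ 2) ∧ ((¬(6*t > 8 ∨ g ≤ -5)) → 9*t ≥ 8))); else branch requires 6*c ≥ -4.
Before the if: ((g < 14 ∧ 2*cnt ≥ 6) → (((2*g ≠ t - 4 ∨ cnt + 3*t = 4) → (((2*cnt > 8 ∨ g ≤ -5) → 6*t ≥ 2) ∧ ((¬(2*cnt > 8 ∨ g ≤ -5)) → 3*cnt ≥ 8))) ∧ ((¬(2*g ≠ t - 4 ∨ cnt + 3*t = 4)) → (v > -5 ∧ c ≥ 7 ∧ ((6*t > 8 ∨ g ≤ -5) → 6*t ≥ 2) ∧ ((¬(6*t > 8 ∨ g ≤ -5)) → 9*t ≥ 8))))) ∧ ((¬(g < 14 ∧ 2*cnt ≥ 6)) → 6*c ≥ -4)
Before skip: ((g < 14 ∧ 2*cnt ≥ 6) → (((2*g ≠ t - 4 ∨ cnt + 3*t = 4) → (((2*cnt > 8 ∨ g ≤ -5) → 6*t ≥ 2) ∧ ((¬(2*cnt > 8 ∨ g ≤ -5)) → 3*cnt ≥ 8))) ∧ ((¬(2*g ≠ t - 4 ∨ cnt + 3*t = 4)) → (v > -5 ∧ c ≥ 7 ∧ ((6*t > 8 ∨ g ≤ -5) → 6*t ≥ 2) ∧ ((¬(6*t > 8 ∨ g ≤ -5)) → 9*t ≥ 8))))) ∧ ((¬(g < 14 ∧ 2*cnt ≥ 6)) → 6*c ≥ -4)
Answer: WP = ((g < 14 ∧ 2*cnt ≥ 6) → (((2*g ≠ t - 4 ∨ cnt + 3*t = 4) → (((2*cnt > 8 ∨ g ≤ -5) → 6*t ≥ 2) ∧ ((¬(2*cnt > 8 ∨ g ≤ -5)) → 3*cnt ≥ 8))) ∧ ((¬(2*g ≠ t - 4 ∨ cnt + 3*t = 4)) → (v > -5 ∧ c ≥ 7 ∧ ((6*t > 8 ∨ g ≤ -5) → 6*t ≥ 2) ∧ ((¬(6*t > 8 ∨ g ≤ -5)) → 9*t ≥ 8))))) ∧ ((¬(g < 14 ∧ 2*cnt ≥ 6)) → 6*c ≥ -4)


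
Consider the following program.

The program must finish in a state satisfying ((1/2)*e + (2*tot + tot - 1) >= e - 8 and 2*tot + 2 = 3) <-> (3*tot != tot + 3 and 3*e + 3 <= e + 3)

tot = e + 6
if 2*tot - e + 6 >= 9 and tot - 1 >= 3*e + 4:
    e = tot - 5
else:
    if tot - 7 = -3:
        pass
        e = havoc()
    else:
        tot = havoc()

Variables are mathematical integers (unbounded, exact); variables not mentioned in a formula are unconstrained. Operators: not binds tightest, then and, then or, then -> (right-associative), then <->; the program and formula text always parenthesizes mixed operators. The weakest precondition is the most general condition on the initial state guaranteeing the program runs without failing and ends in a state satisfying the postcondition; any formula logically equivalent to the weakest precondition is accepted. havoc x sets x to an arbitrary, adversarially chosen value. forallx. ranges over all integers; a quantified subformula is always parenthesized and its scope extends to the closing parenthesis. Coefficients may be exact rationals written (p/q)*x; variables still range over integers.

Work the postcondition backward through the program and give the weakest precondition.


Working backward. After the program, the postcondition ((1/2)*e + (2*tot + tot - 1) >= e - 8 and 2*tot + 2 = 3) <-> (3*tot != tot + 3 and 3*e + 3 <= e + 3) must hold; in canonical form it is (3*tot >= (1/2)*e - 7 and 2*tot = 1) <-> (2*tot != 3 and 2*e <= 0).
Then branch requires ((5/2)*tot >= -19/2 and 2*tot = 1) <-> (2*tot != 3 and 2*tot <= 10); else branch requires (tot = 4 -> (forall e_1. ((3*tot >= (1/2)*e_1 - 7 and 2*tot = 1) <-> (2*tot != 3 and 2*e_1 <= 0)))) and ((not (tot = 4)) -> (forall tot_1. ((3*tot_1 >= (1/2)*e - 7 and 2*tot_1 = 1) <-> (2*tot_1 != 3 and 2*e <= 0)))).
Before the if: ((2*tot >= e + 3 and tot >= 3*e + 5) -> (((5/2)*tot >= -19/2 and 2*tot = 1) <-> (2*tot != 3 and 2*tot <= 10))) and ((not (2*tot >= e + 3 and tot >= 3*e + 5)) -> ((tot = 4 -> (forall e_1. ((3*tot >= (1/2)*e_1 - 7 and 2*tot = 1) <-> (2*tot != 3 and 2*e_1 <= 0)))) and ((not (tot = 4)) -> (forall tot_1. ((3*tot_1 >= (1/2)*e - 7 and 2*tot_1 = 1) <-> (2*tot_1 != 3 and 2*e <= 0))))))
Before tot := e + 6: ((e >= -9 and 2*e <= 1) -> (((5/2)*e >= -49/2 and 2*e = -11) <-> (2*e != -9 and 2*e <= -2))) and ((not (e >= -9 and 2*e <= 1)) -> ((e = -2 -> (forall e_1. ((3*e >= (1/2)*e_1 - 25 and 2*e = -11) <-> (2*e != -9 and 2*e_1 <= 0)))) and ((not (e = -2)) -> (forall tot_1. ((3*tot_1 >= (1/2)*e - 7 and 2*tot_1 = 1) <-> (2*tot_1 != 3 and 2*e <= 0))))))
Answer: WP = ((e >= -9 and 2*e <= 1) -> (((5/2)*e >= -49/2 and 2*e = -11) <-> (2*e != -9 and 2*e <= -2))) and ((not (e >= -9 and 2*e <= 1)) -> ((e = -2 -> (forall e_1. ((3*e >= (1/2)*e_1 - 25 and 2*e = -11) <-> (2*e != -9 and 2*e_1 <= 0)))) and ((not (e = -2)) -> (forall tot_1. ((3*tot_1 >= (1/2)*e - 7 and 2*tot_1 = 1) <-> (2*tot_1 != 3 and 2*e <= 0))))))


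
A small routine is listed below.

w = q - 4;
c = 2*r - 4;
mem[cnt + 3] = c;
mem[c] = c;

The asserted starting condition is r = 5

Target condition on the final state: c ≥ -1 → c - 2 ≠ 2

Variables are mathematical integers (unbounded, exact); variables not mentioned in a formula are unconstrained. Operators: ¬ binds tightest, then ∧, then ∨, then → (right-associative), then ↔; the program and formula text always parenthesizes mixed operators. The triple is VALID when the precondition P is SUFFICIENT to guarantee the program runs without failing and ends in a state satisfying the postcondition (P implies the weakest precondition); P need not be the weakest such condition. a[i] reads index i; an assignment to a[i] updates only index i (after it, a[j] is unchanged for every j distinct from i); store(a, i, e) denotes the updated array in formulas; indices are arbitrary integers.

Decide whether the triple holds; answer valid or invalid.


Working backward. After the program, the postcondition c ≥ -1 → c - 2 ≠ 2 must hold; in canonical form it is c ≥ -1 → c ≠ 4.
Before mem[c] := c: c ≥ -1 → c ≠ 4
Before mem[cnt + 3] := c: c ≥ -1 → c ≠ 4
Before c := 2*r - 4: 2*r ≥ 3 → 2*r ≠ 8
Before w := q - 4: 2*r ≥ 3 → 2*r ≠ 8
The weakest precondition is 2*r ≥ 3 → 2*r ≠ 8.
Check whether r = 5 implies it.
Every state satisfying the precondition satisfies the weakest precondition: the implication holds.
Answer: valid


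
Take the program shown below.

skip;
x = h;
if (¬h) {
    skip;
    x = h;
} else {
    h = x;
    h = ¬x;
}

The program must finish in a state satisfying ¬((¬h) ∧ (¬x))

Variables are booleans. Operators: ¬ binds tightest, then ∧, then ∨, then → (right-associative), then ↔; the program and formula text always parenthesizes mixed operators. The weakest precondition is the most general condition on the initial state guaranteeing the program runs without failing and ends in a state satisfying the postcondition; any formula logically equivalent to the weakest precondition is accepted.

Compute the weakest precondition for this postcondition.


Working backward. After the program, ¬((¬h) ∧ (¬x)) must hold.
Then branch requires h; else branch requires true.
Before the if: (¬h) → h
Before x := h: (¬h) → h
Before skip: (¬h) → h
Answer: WP = (¬h) → h


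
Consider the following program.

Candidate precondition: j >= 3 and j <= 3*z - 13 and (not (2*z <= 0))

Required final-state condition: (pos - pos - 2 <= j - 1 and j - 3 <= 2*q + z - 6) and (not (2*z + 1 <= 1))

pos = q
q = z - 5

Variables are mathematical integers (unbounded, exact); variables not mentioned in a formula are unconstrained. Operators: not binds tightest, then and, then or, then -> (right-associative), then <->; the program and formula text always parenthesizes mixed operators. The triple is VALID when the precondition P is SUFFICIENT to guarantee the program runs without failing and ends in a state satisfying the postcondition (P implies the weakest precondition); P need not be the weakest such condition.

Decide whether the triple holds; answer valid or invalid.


Working backward. After the program, the postcondition (pos - pos - 2 <= j - 1 and j - 3 <= 2*q + z - 6) and (not (2*z + 1 <= 1)) must hold; in canonical form it is j >= -1 and j <= 2*q + z - 3 and (not (2*z <= 0)).
Before q := z - 5: j >= -1 and j <= 3*z - 13 and (not (2*z <= 0))
Before pos := q: j >= -1 and j <= 3*z - 13 and (not (2*z <= 0))
The weakest precondition is j >= -1 and j <= 3*z - 13 and (not (2*z <= 0)).
Check whether j >= 3 and j <= 3*z - 13 and (not (2*z <= 0)) implies it.
Every state satisfying the precondition satisfies the weakest precondition: the implication holds.
Answer: valid


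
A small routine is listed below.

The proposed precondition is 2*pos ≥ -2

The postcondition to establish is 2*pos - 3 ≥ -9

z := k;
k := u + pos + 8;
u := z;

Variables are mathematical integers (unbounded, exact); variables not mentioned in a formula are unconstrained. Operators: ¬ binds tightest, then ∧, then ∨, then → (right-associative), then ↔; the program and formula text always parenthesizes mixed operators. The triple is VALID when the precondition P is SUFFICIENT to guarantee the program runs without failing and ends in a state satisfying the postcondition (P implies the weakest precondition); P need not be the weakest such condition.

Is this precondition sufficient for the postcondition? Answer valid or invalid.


Working backward. After the program, the postcondition 2*pos - 3 ≥ -9 must hold; in canonical form it is 2*pos ≥ -6.
Before u := z: 2*pos ≥ -6
Before k := u + pos + 8: 2*pos ≥ -6
Before z := k: 2*pos ≥ -6
The weakest precondition is 2*pos ≥ -6.
Check whether 2*pos ≥ -2 implies it.
Every state satisfying the precondition satisfies the weakest precondition: the implication holds.
Answer: valid


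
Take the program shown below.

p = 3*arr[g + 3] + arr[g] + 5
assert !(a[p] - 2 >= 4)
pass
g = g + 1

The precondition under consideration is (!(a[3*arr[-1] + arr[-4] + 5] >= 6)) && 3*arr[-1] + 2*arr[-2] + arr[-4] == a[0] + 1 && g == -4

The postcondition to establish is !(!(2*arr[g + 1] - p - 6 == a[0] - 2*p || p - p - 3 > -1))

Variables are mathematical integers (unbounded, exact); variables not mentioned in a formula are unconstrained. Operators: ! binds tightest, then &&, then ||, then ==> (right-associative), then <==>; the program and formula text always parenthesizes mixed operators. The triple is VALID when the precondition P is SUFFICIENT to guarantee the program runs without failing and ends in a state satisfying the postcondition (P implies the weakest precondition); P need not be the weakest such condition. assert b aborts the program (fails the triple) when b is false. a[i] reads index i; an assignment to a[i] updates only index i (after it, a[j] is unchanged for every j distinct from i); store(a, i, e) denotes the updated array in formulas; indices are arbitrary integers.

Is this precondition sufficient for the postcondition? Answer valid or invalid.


Working backward. After the program, the postcondition !(!(2*arr[g + 1] - p - 6 == a[0] - 2*p || p - p - 3 > -1)) must hold; in canonical form it is 2*arr[g + 1] + p == a[0] + 6.
Before g := g + 1: 2*arr[g + 2] + p == a[0] + 6
Before skip: 2*arr[g + 2] + p == a[0] + 6
Before assert !(a[p] - 2 >= 4): (!(a[p] >= 6)) && 2*arr[g + 2] + p == a[0] + 6
Before p := 3*arr[g + 3] + arr[g] + 5: (!(a[3*arr[g + 3] + arr[g] + 5] >= 6)) && 2*arr[g + 2] + 3*arr[g + 3] + arr[g] == a[0] + 1
The weakest precondition is (!(a[3*arr[g + 3] + arr[g] + 5] >= 6)) && 2*arr[g + 2] + 3*arr[g + 3] + arr[g] == a[0] + 1.
Check whether (!(a[3*arr[-1] + arr[-4] + 5] >= 6)) && 3*arr[-1] + 2*arr[-2] + arr[-4] == a[0] + 1 && g == -4 implies it.
Every state satisfying the precondition satisfies the weakest precondition: the implication holds.
Answer: valid


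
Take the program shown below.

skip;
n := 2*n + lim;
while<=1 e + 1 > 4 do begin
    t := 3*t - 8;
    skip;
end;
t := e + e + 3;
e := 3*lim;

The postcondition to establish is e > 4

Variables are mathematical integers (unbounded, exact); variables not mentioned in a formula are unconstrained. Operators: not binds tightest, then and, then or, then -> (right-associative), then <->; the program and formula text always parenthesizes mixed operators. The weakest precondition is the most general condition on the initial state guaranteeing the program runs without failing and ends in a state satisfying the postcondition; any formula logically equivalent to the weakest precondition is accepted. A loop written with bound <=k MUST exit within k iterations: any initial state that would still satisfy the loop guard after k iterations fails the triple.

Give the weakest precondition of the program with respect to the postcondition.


Working backward. After the program, e > 4 must hold.
Before e := 3*lim: 3*lim > 4
Before t := e + e + 3: 3*lim > 4
Before the loop (bound <=1), unroll the exhaustion recursion (WP_0 = exit-now case; WP_j = one more guarded iteration, up to j = 1):
  WP_0: (not (e > 3)) and 3*lim > 4
  WP_1: (e > 3 -> ((not (e > 3)) and 3*lim > 4)) and ((not (e > 3)) -> 3*lim > 4)
So before the loop: (e > 3 -> ((not (e > 3)) and 3*lim > 4)) and ((not (e > 3)) -> 3*lim > 4)
Before n := 2*n + lim: (e > 3 -> ((not (e > 3)) and 3*lim > 4)) and ((not (e > 3)) -> 3*lim > 4)
Before skip: (e > 3 -> ((not (e > 3)) and 3*lim > 4)) and ((not (e > 3)) -> 3*lim > 4)
Answer: WP = (e > 3 -> ((not (e > 3)) and 3*lim > 4)) and ((not (e > 3)) -> 3*lim > 4)


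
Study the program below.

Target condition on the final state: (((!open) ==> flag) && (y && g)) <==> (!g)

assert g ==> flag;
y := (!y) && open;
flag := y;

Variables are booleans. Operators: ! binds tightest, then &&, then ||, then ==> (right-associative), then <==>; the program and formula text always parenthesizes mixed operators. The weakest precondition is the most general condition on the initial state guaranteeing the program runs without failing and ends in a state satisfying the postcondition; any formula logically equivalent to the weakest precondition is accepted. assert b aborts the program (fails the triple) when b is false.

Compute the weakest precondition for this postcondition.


Working backward. After the program, the postcondition (((!open) ==> flag) && (y && g)) <==> (!g) must hold; in canonical form it is (((!open) ==> flag) && y && g) <==> (!g).
Before flag := y: (((!open) ==> y) && y && g) <==> (!g)
Before y := (!y) && open: (((!open) ==> ((!y) && open)) && (!y) && open && g) <==> (!g)
Before assert g ==> flag: (g ==> flag) && ((((!open) ==> ((!y) && open)) && (!y) && open && g) <==> (!g))
Answer: WP = (g ==> flag) && ((((!open) ==> ((!y) && open)) && (!y) && open && g) <==> (!g))


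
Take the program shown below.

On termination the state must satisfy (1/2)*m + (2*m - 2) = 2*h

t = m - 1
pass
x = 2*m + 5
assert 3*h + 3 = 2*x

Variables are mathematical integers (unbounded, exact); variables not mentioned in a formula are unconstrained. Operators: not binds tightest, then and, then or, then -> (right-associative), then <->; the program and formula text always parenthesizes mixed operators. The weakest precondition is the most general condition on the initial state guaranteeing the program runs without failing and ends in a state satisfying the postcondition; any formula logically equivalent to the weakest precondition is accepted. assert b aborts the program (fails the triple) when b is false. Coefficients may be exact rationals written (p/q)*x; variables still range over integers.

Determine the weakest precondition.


Working backward. After the program, the postcondition (1/2)*m + (2*m - 2) = 2*h must hold; in canonical form it is (5/2)*m = 2*h + 2.
Before assert 3*h + 3 = 2*x: 3*h = 2*x - 3 and (5/2)*m = 2*h + 2
Before x := 2*m + 5: 3*h = 4*m + 7 and (5/2)*m = 2*h + 2
Before skip: 3*h = 4*m + 7 and (5/2)*m = 2*h + 2
Before t := m - 1: 3*h = 4*m + 7 and (5/2)*m = 2*h + 2
Answer: WP = 3*h = 4*m + 7 and (5/2)*m = 2*h + 2


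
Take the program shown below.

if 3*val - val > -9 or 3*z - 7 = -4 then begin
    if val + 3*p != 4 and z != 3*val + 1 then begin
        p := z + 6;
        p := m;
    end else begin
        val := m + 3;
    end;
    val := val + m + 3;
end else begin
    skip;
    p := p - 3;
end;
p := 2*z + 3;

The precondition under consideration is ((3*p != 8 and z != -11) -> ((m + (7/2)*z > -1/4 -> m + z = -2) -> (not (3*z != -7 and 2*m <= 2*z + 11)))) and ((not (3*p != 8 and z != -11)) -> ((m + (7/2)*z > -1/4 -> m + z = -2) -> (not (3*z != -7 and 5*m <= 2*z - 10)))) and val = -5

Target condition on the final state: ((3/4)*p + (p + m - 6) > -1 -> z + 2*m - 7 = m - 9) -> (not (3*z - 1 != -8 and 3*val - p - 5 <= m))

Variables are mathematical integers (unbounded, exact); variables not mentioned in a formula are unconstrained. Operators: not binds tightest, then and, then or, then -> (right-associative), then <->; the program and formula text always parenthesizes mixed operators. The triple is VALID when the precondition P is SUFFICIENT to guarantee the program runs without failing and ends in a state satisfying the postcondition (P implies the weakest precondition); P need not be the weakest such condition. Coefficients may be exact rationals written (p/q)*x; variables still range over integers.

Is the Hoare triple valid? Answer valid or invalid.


Working backward. After the program, the postcondition ((3/4)*p + (p + m - 6) > -1 -> z + 2*m - 7 = m - 9) -> (not (3*z - 1 != -8 and 3*val - p - 5 <= m)) must hold; in canonical form it is (m + (7/4)*p > 5 -> m + z = -2) -> (not (3*z != -7 and 3*val <= m + p + 5)).
Before p := 2*z + 3: (m + (7/2)*z > -1/4 -> m + z = -2) -> (not (3*z != -7 and 3*val <= m + 2*z + 8))
Then branch requires ((3*p + val != 4 and z != 3*val + 1) -> ((m + (7/2)*z > -1/4 -> m + z = -2) -> (not (3*z != -7 and 2*m + 3*val <= 2*z - 1)))) and ((not (3*p + val != 4 and z != 3*val + 1)) -> ((m + (7/2)*z > -1/4 -> m + z = -2) -> (not (3*z != -7 and 5*m <= 2*z - 10)))); else branch requires (m + (7/2)*z > -1/4 -> m + z = -2) -> (not (3*z != -7 and 3*val <= m + 2*z + 8)).
Before the if: ((2*val > -9 or 3*z = 3) -> (((3*p + val != 4 and z != 3*val + 1) -> ((m + (7/2)*z > -1/4 -> m + z = -2) -> (not (3*z != -7 and 2*m + 3*val <= 2*z - 1)))) and ((not (3*p + val != 4 and z != 3*val + 1)) -> ((m + (7/2)*z > -1/4 -> m + z = -2) -> (not (3*z != -7 and 5*m <= 2*z - 10)))))) and ((not (2*val > -9 or 3*z = 3)) -> ((m + (7/2)*z > -1/4 -> m + z = -2) -> (not (3*z != -7 and 3*val <= m + 2*z + 8))))
The weakest precondition is ((2*val > -9 or 3*z = 3) -> (((3*p + val != 4 and z != 3*val + 1) -> ((m + (7/2)*z > -1/4 -> m + z = -2) -> (not (3*z != -7 and 2*m + 3*val <= 2*z - 1)))) and ((not (3*p + val != 4 and z != 3*val + 1)) -> ((m + (7/2)*z > -1/4 -> m + z = -2) -> (not (3*z != -7 and 5*m <= 2*z - 10)))))) and ((not (2*val > -9 or 3*z = 3)) -> ((m + (7/2)*z > -1/4 -> m + z = -2) -> (not (3*z != -7 and 3*val <= m + 2*z + 8)))).
Check whether ((3*p != 8 and z != -11) -> ((m + (7/2)*z > -1/4 -> m + z = -2) -> (not (3*z != -7 and 2*m <= 2*z + 11)))) and ((not (3*p != 8 and z != -11)) -> ((m + (7/2)*z > -1/4 -> m + z = -2) -> (not (3*z != -7 and 5*m <= 2*z - 10)))) and val = -5 implies it.
Countermodel: at the initial state m = 39, p = 4, val = -5, z = -31, the precondition holds but the weakest precondition fails.
Answer: invalid


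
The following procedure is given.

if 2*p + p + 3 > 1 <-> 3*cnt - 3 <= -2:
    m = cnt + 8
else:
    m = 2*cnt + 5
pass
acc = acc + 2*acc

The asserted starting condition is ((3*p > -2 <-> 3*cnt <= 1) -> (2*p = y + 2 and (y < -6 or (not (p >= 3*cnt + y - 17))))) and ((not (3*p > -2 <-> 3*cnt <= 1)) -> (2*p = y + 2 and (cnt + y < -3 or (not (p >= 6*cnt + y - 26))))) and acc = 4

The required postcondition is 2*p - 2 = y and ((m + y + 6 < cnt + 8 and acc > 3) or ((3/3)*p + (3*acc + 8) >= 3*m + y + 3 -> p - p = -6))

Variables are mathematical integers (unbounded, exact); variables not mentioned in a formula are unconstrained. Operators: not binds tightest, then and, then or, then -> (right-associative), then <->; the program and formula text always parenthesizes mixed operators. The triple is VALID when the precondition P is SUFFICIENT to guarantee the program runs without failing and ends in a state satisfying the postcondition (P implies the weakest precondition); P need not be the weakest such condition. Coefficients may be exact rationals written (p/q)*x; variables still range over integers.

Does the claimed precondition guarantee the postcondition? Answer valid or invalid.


Working backward. After the program, the postcondition 2*p - 2 = y and ((m + y + 6 < cnt + 8 and acc > 3) or ((3/3)*p + (3*acc + 8) >= 3*m + y + 3 -> p - p = -6)) must hold; in canonical form it is 2*p = y + 2 and ((m + y < cnt + 2 and acc > 3) or (not (3*acc + p >= 3*m + y - 5))).
Before acc := acc + 2*acc: 2*p = y + 2 and ((m + y < cnt + 2 and 3*acc > 3) or (not (9*acc + p >= 3*m + y - 5)))
Before skip: 2*p = y + 2 and ((m + y < cnt + 2 and 3*acc > 3) or (not (9*acc + p >= 3*m + y - 5)))
Then branch requires 2*p = y + 2 and ((y < -6 and 3*acc > 3) or (not (9*acc + p >= 3*cnt + y + 19))); else branch requires 2*p = y + 2 and ((cnt + y < -3 and 3*acc > 3) or (not (9*acc + p >= 6*cnt + y + 10))).
Before the if: ((3*p > -2 <-> 3*cnt <= 1) -> (2*p = y + 2 and ((y < -6 and 3*acc > 3) or (not (9*acc + p >= 3*cnt + y + 19))))) and ((not (3*p > -2 <-> 3*cnt <= 1)) -> (2*p = y + 2 and ((cnt + y < -3 and 3*acc > 3) or (not (9*acc + p >= 6*cnt + y + 10)))))
The weakest precondition is ((3*p > -2 <-> 3*cnt <= 1) -> (2*p = y + 2 and ((y < -6 and 3*acc > 3) or (not (9*acc + p >= 3*cnt + y + 19))))) and ((not (3*p > -2 <-> 3*cnt <= 1)) -> (2*p = y + 2 and ((cnt + y < -3 and 3*acc > 3) or (not (9*acc + p >= 6*cnt + y + 10))))).
Check whether ((3*p > -2 <-> 3*cnt <= 1) -> (2*p = y + 2 and (y < -6 or (not (p >= 3*cnt + y - 17))))) and ((not (3*p > -2 <-> 3*cnt <= 1)) -> (2*p = y + 2 and (cnt + y < -3 or (not (p >= 6*cnt + y - 26))))) and acc = 4 implies it.
Every state satisfying the precondition satisfies the weakest precondition: the implication holds.
Answer: valid
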